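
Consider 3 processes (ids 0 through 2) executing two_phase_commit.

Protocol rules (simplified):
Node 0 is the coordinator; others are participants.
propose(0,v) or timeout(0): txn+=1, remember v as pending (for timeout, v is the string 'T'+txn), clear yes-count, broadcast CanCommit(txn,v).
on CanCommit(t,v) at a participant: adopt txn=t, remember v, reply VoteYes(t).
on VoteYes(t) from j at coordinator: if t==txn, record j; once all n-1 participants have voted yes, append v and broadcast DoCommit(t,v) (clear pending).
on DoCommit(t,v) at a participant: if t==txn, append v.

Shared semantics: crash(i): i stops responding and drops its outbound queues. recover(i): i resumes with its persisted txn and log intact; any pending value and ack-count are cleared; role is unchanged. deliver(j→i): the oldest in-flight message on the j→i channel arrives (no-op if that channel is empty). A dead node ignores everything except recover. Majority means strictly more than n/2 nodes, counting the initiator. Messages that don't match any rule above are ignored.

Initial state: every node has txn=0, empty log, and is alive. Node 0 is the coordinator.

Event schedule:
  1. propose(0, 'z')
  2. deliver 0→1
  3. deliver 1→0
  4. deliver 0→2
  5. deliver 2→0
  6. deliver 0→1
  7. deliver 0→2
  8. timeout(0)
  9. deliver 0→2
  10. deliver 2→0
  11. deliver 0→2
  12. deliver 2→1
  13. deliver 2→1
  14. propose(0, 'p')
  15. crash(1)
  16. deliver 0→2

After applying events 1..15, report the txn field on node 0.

3

step 1 propose(0,'z'): 0={coor,t=1,log=-}
step 2 deliver 0→1: 1={part,t=1,log=-}
step 3 deliver 1→0: —
step 4 deliver 0→2: 2={part,t=1,log=-}
step 5 deliver 2→0: 0={coor,t=1,log=z}
step 6 deliver 0→1: 1={part,t=1,log=z}
step 7 deliver 0→2: 2={part,t=1,log=z}
step 8 timeout(0): 0={coor,t=2,log=z}
step 9 deliver 0→2: 2={part,t=2,log=z}
step 10 deliver 2→0: —
step 11 deliver 0→2: —
step 12 deliver 2→1: —
step 13 deliver 2→1: —
step 14 propose(0,'p'): 0={coor,t=3,log=z}
step 15 crash(1): 1={✗part,t=1,log=z}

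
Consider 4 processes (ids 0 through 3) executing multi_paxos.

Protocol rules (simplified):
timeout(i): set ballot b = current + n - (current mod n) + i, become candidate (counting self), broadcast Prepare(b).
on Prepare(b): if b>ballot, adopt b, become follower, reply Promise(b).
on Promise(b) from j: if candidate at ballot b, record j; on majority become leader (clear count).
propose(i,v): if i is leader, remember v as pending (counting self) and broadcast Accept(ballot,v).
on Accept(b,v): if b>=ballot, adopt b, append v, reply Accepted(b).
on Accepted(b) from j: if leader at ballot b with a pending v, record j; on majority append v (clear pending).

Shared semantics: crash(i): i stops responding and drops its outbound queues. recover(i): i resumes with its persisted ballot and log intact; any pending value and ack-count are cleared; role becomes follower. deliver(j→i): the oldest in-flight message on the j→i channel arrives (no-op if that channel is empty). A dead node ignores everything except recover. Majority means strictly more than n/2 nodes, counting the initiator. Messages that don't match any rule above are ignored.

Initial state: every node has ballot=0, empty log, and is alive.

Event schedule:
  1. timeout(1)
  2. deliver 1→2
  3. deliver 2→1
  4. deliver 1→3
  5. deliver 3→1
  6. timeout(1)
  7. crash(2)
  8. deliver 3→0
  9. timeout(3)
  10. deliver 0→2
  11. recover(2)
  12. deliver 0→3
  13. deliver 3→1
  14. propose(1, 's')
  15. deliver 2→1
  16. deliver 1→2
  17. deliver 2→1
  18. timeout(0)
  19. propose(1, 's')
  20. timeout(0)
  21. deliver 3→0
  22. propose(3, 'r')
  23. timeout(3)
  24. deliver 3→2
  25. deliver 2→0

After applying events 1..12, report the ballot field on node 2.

5

e1 timeout(1): 1[cand,b=5,-]
e2 deliver 1→2: 2[foll,b=5,-]
e3 deliver 2→1: ·
e4 deliver 1→3: 3[foll,b=5,-]
e5 deliver 3→1: 1[lead,b=5,-]
e6 timeout(1): 1[cand,b=9,-]
e7 crash(2): 2[✗foll,b=5,-]
e8 deliver 3→0: ·
e9 timeout(3): 3[cand,b=11,-]
e10 deliver 0→2: ·
e11 recover(2): 2[foll,b=5,-]
e12 deliver 0→3: ·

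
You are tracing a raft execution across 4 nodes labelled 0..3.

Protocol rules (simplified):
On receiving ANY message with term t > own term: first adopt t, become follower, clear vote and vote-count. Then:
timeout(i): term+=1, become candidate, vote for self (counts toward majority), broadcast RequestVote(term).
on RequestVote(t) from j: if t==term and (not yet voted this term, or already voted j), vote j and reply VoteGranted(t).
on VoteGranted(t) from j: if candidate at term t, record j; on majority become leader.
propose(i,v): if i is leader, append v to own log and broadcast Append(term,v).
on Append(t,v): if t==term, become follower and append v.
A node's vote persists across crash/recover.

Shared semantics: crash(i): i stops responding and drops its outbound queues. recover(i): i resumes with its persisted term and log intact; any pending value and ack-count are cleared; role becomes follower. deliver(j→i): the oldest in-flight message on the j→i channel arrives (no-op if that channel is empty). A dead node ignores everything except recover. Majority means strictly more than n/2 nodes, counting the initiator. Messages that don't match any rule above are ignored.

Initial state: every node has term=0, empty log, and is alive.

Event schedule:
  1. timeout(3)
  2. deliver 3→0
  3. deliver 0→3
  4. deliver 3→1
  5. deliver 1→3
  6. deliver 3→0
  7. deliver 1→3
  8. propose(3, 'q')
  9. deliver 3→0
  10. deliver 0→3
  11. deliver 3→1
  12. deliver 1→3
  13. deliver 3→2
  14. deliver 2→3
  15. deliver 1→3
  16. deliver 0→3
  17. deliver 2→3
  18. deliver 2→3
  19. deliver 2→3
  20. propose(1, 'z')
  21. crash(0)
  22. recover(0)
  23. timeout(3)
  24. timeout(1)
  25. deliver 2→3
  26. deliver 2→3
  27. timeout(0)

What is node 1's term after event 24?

2

e1 timeout(3): 3[cand,t=1,-]
e2 deliver 3→0: 0[foll,t=1,-]
e3 deliver 0→3: ·
e4 deliver 3→1: 1[foll,t=1,-]
e5 deliver 1→3: 3[lead,t=1,-]
e6 deliver 3→0: ·
e7 deliver 1→3: ·
e8 propose(3,'q'): 3[lead,t=1,q]
e9 deliver 3→0: 0[foll,t=1,q]
e10 deliver 0→3: ·
e11 deliver 3→1: 1[foll,t=1,q]
e12 deliver 1→3: ·
e13 deliver 3→2: 2[foll,t=1,-]
e14 deliver 2→3: ·
e15 deliver 1→3: ·
e16 deliver 0→3: ·
e17 deliver 2→3: ·
e18 deliver 2→3: ·
e19 deliver 2→3: ·
e20 propose(1,'z'): ·
e21 crash(0): 0[✗foll,t=1,q]
e22 recover(0): 0[foll,t=1,q]
e23 timeout(3): 3[cand,t=2,q]
e24 timeout(1): 1[cand,t=2,q]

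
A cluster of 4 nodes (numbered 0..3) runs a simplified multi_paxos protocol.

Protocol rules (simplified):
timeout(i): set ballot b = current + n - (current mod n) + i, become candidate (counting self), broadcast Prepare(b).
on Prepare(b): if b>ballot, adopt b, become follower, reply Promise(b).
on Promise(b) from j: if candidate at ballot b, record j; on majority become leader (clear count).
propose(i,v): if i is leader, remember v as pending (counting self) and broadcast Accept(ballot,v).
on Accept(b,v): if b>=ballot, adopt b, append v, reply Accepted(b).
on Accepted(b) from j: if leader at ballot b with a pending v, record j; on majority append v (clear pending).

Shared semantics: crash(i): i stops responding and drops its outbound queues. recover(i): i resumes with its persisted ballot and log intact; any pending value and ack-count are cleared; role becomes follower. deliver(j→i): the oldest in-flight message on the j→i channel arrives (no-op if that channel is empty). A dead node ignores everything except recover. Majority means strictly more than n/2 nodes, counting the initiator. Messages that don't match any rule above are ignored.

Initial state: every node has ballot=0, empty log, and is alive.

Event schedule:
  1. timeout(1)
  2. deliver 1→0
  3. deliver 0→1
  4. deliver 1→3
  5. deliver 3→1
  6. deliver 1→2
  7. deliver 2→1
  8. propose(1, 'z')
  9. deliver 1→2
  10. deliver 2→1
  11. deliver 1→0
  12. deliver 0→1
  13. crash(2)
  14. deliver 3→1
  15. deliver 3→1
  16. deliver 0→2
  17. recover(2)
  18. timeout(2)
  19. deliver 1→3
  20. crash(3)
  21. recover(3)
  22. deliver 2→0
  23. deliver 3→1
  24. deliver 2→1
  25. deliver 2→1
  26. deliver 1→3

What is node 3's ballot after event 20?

step 1 timeout(1): 1={cand,b=5,log=-}
step 2 deliver 1→0: 0={foll,b=5,log=-}
step 3 deliver 0→1: —
step 4 deliver 1→3: 3={foll,b=5,log=-}
step 5 deliver 3→1: 1={lead,b=5,log=-}
step 6 deliver 1→2: 2={foll,b=5,log=-}
step 7 deliver 2→1: —
step 8 propose(1,'z'): —
step 9 deliver 1→2: 2={foll,b=5,log=z}
step 10 deliver 2→1: —
step 11 deliver 1→0: 0={foll,b=5,log=z}
step 12 deliver 0→1: 1={lead,b=5,log=z}
step 13 crash(2): 2={✗foll,b=5,log=z}
step 14 deliver 3→1: —
step 15 deliver 3→1: —
step 16 deliver 0→2: —
step 17 recover(2): 2={foll,b=5,log=z}
step 18 timeout(2): 2={cand,b=10,log=z}
step 19 deliver 1→3: 3={foll,b=5,log=z}
step 20 crash(3): 3={✗foll,b=5,log=z}

5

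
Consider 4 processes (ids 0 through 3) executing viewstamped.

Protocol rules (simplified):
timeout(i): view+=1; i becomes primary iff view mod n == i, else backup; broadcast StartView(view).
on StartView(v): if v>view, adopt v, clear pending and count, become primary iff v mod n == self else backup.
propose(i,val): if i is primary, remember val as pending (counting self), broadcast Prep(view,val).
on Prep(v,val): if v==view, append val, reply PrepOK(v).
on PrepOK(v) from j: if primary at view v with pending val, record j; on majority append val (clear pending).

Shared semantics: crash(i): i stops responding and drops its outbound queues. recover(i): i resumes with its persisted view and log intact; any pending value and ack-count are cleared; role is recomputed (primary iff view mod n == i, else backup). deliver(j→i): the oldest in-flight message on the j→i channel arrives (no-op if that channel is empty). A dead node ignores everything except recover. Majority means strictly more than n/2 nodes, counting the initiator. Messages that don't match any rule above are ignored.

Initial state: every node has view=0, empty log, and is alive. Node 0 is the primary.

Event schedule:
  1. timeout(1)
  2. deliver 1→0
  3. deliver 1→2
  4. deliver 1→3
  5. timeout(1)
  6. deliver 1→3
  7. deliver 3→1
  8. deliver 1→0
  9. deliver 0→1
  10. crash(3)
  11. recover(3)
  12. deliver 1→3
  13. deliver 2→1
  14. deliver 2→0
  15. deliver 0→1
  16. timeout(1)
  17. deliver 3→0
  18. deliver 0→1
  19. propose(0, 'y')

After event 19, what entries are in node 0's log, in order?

[1] timeout(1) → N1(prim v1 [-])
[2] deliver 1→0 → N0(back v1 [-])
[3] deliver 1→2 → N2(back v1 [-])
[4] deliver 1→3 → N3(back v1 [-])
[5] timeout(1) → N1(back v2 [-])
[6] deliver 1→3 → N3(back v2 [-])
[7] deliver 3→1 → ∅
[8] deliver 1→0 → N0(back v2 [-])
[9] deliver 0→1 → ∅
[10] crash(3) → N3(✗back v2 [-])
[11] recover(3) → N3(back v2 [-])
[12] deliver 1→3 → ∅
[13] deliver 2→1 → ∅
[14] deliver 2→0 → ∅
[15] deliver 0→1 → ∅
[16] timeout(1) → N1(back v3 [-])
[17] deliver 3→0 → ∅
[18] deliver 0→1 → ∅
[19] propose(0,'y') → ∅

empty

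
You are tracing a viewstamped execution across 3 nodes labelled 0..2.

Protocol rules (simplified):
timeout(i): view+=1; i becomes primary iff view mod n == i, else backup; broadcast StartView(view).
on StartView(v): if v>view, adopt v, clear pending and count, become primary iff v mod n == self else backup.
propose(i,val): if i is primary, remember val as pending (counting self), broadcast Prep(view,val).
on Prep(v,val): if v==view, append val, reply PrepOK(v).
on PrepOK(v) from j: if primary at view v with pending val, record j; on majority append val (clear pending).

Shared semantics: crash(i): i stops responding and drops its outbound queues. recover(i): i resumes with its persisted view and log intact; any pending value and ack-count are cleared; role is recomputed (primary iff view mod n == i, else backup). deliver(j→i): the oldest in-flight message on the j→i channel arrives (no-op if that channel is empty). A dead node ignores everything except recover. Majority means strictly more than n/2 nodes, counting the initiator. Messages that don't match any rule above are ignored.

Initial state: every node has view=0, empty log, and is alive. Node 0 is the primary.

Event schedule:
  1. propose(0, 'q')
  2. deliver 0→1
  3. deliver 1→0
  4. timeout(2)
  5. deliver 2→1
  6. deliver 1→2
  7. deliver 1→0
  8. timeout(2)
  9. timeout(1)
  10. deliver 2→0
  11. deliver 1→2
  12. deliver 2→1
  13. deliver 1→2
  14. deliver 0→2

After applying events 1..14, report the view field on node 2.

2

e1 propose(0,'q'): ·
e2 deliver 0→1: 1[back,v=0,q]
e3 deliver 1→0: 0[prim,v=0,q]
e4 timeout(2): 2[back,v=1,-]
e5 deliver 2→1: 1[prim,v=1,q]
e6 deliver 1→2: ·
e7 deliver 1→0: ·
e8 timeout(2): 2[prim,v=2,-]
e9 timeout(1): 1[back,v=2,q]
e10 deliver 2→0: 0[back,v=1,q]
e11 deliver 1→2: ·
e12 deliver 2→1: ·
e13 deliver 1→2: ·
e14 deliver 0→2: ·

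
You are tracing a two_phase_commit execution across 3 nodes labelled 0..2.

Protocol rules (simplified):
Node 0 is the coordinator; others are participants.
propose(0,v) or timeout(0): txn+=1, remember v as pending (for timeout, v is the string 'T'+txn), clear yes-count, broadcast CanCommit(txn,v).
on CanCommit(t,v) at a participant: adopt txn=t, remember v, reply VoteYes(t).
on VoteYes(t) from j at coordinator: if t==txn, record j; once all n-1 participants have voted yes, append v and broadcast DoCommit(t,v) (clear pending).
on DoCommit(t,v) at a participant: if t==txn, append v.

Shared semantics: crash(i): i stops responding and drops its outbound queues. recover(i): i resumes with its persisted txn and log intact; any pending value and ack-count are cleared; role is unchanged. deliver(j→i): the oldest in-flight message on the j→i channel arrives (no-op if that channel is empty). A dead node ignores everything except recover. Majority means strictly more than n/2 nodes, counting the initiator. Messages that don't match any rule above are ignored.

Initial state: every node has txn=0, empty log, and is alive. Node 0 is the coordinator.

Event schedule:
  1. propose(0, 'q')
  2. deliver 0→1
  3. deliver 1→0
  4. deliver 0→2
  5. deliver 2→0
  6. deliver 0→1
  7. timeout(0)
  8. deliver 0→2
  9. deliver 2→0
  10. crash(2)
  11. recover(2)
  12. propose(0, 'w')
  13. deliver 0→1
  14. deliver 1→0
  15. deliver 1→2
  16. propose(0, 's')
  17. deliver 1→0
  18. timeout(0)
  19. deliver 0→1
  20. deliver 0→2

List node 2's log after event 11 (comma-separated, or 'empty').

e1 propose(0,'q'): 0[coor,t=1,-]
e2 deliver 0→1: 1[part,t=1,-]
e3 deliver 1→0: ·
e4 deliver 0→2: 2[part,t=1,-]
e5 deliver 2→0: 0[coor,t=1,q]
e6 deliver 0→1: 1[part,t=1,q]
e7 timeout(0): 0[coor,t=2,q]
e8 deliver 0→2: 2[part,t=1,q]
e9 deliver 2→0: ·
e10 crash(2): 2[✗part,t=1,q]
e11 recover(2): 2[part,t=1,q]

q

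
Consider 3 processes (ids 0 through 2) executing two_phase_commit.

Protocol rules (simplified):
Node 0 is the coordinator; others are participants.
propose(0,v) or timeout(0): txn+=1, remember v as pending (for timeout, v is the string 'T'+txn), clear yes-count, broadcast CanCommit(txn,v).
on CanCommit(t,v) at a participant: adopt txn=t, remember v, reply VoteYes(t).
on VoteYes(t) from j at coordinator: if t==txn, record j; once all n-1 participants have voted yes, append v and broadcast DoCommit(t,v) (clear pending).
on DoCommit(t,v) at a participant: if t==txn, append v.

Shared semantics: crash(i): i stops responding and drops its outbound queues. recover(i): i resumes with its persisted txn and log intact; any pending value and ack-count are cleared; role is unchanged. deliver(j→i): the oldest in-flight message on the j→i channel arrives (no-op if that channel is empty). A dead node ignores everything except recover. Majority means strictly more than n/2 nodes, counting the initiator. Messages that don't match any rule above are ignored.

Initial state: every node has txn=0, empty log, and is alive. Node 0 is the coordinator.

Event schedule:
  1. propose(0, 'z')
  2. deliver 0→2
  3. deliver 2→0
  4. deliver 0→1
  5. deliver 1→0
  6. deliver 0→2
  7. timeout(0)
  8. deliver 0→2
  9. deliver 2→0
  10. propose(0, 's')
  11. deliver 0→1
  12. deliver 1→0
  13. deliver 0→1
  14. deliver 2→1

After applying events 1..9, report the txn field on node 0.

[1] propose(0,'z') → N0(coor t1 [-])
[2] deliver 0→2 → N2(part t1 [-])
[3] deliver 2→0 → ∅
[4] deliver 0→1 → N1(part t1 [-])
[5] deliver 1→0 → N0(coor t1 [z])
[6] deliver 0→2 → N2(part t1 [z])
[7] timeout(0) → N0(coor t2 [z])
[8] deliver 0→2 → N2(part t2 [z])
[9] deliver 2→0 → ∅

2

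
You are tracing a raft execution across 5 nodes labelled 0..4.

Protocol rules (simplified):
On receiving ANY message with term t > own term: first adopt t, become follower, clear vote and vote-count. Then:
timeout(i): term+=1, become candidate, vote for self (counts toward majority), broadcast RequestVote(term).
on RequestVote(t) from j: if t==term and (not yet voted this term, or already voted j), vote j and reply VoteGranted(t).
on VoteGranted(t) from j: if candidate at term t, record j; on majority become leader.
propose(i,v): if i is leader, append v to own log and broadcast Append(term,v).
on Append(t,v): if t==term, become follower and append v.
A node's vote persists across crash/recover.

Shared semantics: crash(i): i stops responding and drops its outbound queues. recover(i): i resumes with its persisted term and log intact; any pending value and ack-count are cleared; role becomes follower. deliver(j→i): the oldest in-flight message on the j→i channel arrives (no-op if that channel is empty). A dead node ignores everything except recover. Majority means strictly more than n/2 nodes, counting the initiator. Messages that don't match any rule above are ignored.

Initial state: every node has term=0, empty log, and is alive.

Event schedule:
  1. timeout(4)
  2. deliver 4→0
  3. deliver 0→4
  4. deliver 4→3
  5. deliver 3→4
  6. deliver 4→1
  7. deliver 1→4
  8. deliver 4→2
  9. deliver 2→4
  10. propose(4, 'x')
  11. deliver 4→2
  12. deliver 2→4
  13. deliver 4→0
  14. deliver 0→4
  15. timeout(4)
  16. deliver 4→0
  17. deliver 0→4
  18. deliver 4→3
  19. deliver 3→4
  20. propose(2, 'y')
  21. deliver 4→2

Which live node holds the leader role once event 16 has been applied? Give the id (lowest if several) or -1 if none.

-1

step 1 timeout(4): 4={cand,t=1,log=-}
step 2 deliver 4→0: 0={foll,t=1,log=-}
step 3 deliver 0→4: —
step 4 deliver 4→3: 3={foll,t=1,log=-}
step 5 deliver 3→4: 4={lead,t=1,log=-}
step 6 deliver 4→1: 1={foll,t=1,log=-}
step 7 deliver 1→4: —
step 8 deliver 4→2: 2={foll,t=1,log=-}
step 9 deliver 2→4: —
step 10 propose(4,'x'): 4={lead,t=1,log=x}
step 11 deliver 4→2: 2={foll,t=1,log=x}
step 12 deliver 2→4: —
step 13 deliver 4→0: 0={foll,t=1,log=x}
step 14 deliver 0→4: —
step 15 timeout(4): 4={cand,t=2,log=x}
step 16 deliver 4→0: 0={foll,t=2,log=x}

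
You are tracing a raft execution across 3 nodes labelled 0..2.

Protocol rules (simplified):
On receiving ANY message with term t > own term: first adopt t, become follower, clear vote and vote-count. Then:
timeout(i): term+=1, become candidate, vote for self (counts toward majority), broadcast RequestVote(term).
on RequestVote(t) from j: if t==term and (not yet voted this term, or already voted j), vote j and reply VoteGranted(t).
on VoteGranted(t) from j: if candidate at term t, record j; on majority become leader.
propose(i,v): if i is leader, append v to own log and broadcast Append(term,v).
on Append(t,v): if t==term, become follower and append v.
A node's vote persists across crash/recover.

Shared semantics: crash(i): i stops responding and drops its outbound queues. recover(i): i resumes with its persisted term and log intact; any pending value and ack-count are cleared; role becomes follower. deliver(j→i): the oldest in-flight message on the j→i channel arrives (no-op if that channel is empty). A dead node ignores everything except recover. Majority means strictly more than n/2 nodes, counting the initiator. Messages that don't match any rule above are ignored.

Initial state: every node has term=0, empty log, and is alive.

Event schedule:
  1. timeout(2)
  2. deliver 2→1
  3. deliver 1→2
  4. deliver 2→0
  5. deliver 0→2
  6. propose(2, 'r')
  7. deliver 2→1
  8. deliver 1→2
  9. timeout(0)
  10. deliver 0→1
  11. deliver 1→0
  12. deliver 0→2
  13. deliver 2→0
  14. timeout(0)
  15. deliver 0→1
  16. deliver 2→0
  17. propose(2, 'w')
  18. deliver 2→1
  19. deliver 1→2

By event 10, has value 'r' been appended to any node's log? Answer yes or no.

yes

1. timeout(2):  <2:cand t1 ->
2. deliver 2→1:  <1:foll t1 ->
3. deliver 1→2:  <2:lead t1 ->
4. deliver 2→0:  <0:foll t1 ->
5. deliver 0→2:  nop
6. propose(2,'r'):  <2:lead t1 r>
7. deliver 2→1:  <1:foll t1 r>
8. deliver 1→2:  nop
9. timeout(0):  <0:cand t2 ->
10. deliver 0→1:  <1:foll t2 r>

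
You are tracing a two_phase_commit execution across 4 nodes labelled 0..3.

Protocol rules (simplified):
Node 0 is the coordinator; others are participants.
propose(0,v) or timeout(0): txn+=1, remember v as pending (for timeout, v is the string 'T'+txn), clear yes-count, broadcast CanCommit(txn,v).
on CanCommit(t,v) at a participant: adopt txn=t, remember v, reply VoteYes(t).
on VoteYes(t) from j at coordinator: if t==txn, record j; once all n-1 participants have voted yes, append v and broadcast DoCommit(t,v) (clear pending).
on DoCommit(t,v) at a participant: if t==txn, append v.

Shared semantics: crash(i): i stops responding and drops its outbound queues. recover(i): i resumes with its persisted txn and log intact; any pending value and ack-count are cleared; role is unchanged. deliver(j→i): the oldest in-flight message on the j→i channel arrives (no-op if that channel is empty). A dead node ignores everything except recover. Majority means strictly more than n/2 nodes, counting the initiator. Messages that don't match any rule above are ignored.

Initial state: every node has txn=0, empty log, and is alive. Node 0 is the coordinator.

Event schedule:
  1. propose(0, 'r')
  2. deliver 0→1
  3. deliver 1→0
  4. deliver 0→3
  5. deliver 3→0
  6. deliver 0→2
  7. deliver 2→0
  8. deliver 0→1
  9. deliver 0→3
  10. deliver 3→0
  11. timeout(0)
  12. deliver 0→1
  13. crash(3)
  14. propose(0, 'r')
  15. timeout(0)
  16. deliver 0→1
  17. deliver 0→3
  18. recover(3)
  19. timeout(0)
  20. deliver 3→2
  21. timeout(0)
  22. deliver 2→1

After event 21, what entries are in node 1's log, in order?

step 1 propose(0,'r'): 0={coor,t=1,log=-}
step 2 deliver 0→1: 1={part,t=1,log=-}
step 3 deliver 1→0: —
step 4 deliver 0→3: 3={part,t=1,log=-}
step 5 deliver 3→0: —
step 6 deliver 0→2: 2={part,t=1,log=-}
step 7 deliver 2→0: 0={coor,t=1,log=r}
step 8 deliver 0→1: 1={part,t=1,log=r}
step 9 deliver 0→3: 3={part,t=1,log=r}
step 10 deliver 3→0: —
step 11 timeout(0): 0={coor,t=2,log=r}
step 12 deliver 0→1: 1={part,t=2,log=r}
step 13 crash(3): 3={✗part,t=1,log=r}
step 14 propose(0,'r'): 0={coor,t=3,log=r}
step 15 timeout(0): 0={coor,t=4,log=r}
step 16 deliver 0→1: 1={part,t=3,log=r}
step 17 deliver 0→3: —
step 18 recover(3): 3={part,t=1,log=r}
step 19 timeout(0): 0={coor,t=5,log=r}
step 20 deliver 3→2: —
step 21 timeout(0): 0={coor,t=6,log=r}

r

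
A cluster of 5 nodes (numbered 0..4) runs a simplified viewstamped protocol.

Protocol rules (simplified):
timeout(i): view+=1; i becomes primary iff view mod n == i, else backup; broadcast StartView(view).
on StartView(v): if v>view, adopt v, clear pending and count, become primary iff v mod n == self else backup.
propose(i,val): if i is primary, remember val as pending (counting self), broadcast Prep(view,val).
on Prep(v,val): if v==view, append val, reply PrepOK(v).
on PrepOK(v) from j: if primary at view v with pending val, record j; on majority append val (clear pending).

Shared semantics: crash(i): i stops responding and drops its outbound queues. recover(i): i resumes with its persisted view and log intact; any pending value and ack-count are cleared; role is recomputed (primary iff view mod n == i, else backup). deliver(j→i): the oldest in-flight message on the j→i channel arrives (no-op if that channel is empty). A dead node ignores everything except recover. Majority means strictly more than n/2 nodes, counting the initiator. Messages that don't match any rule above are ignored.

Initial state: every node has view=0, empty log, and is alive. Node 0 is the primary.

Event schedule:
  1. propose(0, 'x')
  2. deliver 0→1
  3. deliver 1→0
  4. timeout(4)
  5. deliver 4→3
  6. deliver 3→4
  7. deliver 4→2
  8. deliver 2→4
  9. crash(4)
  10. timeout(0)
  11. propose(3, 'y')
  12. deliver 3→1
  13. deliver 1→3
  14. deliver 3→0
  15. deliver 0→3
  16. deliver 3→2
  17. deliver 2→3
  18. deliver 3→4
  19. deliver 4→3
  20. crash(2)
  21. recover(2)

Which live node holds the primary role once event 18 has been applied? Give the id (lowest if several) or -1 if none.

-1

[1] propose(0,'x') → ∅
[2] deliver 0→1 → N1(back v0 [x])
[3] deliver 1→0 → ∅
[4] timeout(4) → N4(back v1 [-])
[5] deliver 4→3 → N3(back v1 [-])
[6] deliver 3→4 → ∅
[7] deliver 4→2 → N2(back v1 [-])
[8] deliver 2→4 → ∅
[9] crash(4) → N4(✗back v1 [-])
[10] timeout(0) → N0(back v1 [-])
[11] propose(3,'y') → ∅
[12] deliver 3→1 → ∅
[13] deliver 1→3 → ∅
[14] deliver 3→0 → ∅
[15] deliver 0→3 → ∅
[16] deliver 3→2 → ∅
[17] deliver 2→3 → ∅
[18] deliver 3→4 → ∅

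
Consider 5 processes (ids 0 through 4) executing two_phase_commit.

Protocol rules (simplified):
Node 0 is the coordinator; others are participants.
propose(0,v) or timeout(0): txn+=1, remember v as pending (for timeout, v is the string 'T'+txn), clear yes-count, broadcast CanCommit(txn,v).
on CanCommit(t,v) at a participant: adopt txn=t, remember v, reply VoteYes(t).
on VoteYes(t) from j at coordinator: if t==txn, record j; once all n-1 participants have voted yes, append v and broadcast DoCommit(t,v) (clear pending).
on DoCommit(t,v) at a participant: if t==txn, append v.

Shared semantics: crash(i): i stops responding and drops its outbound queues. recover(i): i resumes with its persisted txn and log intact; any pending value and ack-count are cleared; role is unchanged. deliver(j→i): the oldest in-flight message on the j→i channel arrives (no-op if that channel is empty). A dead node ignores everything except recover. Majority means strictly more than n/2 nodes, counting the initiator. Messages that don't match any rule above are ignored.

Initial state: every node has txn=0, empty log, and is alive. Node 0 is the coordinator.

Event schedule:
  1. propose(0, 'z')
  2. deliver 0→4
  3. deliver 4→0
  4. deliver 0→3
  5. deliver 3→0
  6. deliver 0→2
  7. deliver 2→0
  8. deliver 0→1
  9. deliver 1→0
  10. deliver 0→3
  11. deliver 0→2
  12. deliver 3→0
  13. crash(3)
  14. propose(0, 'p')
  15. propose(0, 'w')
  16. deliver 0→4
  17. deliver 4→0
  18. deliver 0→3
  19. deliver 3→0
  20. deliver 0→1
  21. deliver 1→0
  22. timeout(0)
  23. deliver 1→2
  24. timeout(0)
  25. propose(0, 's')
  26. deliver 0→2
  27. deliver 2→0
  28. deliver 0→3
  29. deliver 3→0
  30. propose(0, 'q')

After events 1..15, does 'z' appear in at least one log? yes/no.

[1] propose(0,'z') → N0(coor t1 [-])
[2] deliver 0→4 → N4(part t1 [-])
[3] deliver 4→0 → ∅
[4] deliver 0→3 → N3(part t1 [-])
[5] deliver 3→0 → ∅
[6] deliver 0→2 → N2(part t1 [-])
[7] deliver 2→0 → ∅
[8] deliver 0→1 → N1(part t1 [-])
[9] deliver 1→0 → N0(coor t1 [z])
[10] deliver 0→3 → N3(part t1 [z])
[11] deliver 0→2 → N2(part t1 [z])
[12] deliver 3→0 → ∅
[13] crash(3) → N3(✗part t1 [z])
[14] propose(0,'p') → N0(coor t2 [z])
[15] propose(0,'w') → N0(coor t3 [z])

yes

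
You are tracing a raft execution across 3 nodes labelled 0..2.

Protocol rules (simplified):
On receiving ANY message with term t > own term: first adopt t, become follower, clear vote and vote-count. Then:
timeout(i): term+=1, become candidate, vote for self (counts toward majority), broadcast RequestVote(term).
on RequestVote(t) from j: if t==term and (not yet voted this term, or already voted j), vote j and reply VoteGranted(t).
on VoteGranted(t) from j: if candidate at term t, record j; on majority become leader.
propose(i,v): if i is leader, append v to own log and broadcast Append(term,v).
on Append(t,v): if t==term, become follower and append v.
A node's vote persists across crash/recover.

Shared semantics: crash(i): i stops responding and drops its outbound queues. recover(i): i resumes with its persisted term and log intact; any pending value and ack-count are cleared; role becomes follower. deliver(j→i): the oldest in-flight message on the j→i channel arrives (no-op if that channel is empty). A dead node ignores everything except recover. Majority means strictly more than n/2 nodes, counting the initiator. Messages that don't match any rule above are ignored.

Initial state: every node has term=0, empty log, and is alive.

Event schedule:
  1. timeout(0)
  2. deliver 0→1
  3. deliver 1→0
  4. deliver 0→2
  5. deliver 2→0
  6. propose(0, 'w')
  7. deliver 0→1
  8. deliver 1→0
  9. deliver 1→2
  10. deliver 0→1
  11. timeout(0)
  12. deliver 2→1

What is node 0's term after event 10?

1

1. timeout(0):  <0:cand t1 ->
2. deliver 0→1:  <1:foll t1 ->
3. deliver 1→0:  <0:lead t1 ->
4. deliver 0→2:  <2:foll t1 ->
5. deliver 2→0:  nop
6. propose(0,'w'):  <0:lead t1 w>
7. deliver 0→1:  <1:foll t1 w>
8. deliver 1→0:  nop
9. deliver 1→2:  nop
10. deliver 0→1:  nop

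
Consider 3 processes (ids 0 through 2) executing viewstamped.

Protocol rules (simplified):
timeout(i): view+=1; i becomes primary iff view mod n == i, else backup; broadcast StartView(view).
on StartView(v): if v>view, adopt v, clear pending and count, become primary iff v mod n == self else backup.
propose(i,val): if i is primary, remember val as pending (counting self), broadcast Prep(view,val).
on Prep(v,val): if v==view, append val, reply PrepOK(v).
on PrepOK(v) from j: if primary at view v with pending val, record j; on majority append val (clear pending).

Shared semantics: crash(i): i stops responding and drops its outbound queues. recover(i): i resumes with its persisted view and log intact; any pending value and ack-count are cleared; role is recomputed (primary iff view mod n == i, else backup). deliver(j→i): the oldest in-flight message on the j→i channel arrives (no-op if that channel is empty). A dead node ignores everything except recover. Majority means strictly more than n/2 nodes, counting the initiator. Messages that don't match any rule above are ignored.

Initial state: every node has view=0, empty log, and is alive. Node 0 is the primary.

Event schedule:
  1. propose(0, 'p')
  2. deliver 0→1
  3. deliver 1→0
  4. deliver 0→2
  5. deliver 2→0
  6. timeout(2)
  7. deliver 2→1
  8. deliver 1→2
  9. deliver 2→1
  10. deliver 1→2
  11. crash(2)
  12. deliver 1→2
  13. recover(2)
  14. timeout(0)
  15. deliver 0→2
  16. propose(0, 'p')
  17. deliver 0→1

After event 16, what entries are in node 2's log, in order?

[1] propose(0,'p') → ∅
[2] deliver 0→1 → N1(back v0 [p])
[3] deliver 1→0 → N0(prim v0 [p])
[4] deliver 0→2 → N2(back v0 [p])
[5] deliver 2→0 → ∅
[6] timeout(2) → N2(back v1 [p])
[7] deliver 2→1 → N1(prim v1 [p])
[8] deliver 1→2 → ∅
[9] deliver 2→1 → ∅
[10] deliver 1→2 → ∅
[11] crash(2) → N2(✗back v1 [p])
[12] deliver 1→2 → ∅
[13] recover(2) → N2(back v1 [p])
[14] timeout(0) → N0(back v1 [p])
[15] deliver 0→2 → ∅
[16] propose(0,'p') → ∅

p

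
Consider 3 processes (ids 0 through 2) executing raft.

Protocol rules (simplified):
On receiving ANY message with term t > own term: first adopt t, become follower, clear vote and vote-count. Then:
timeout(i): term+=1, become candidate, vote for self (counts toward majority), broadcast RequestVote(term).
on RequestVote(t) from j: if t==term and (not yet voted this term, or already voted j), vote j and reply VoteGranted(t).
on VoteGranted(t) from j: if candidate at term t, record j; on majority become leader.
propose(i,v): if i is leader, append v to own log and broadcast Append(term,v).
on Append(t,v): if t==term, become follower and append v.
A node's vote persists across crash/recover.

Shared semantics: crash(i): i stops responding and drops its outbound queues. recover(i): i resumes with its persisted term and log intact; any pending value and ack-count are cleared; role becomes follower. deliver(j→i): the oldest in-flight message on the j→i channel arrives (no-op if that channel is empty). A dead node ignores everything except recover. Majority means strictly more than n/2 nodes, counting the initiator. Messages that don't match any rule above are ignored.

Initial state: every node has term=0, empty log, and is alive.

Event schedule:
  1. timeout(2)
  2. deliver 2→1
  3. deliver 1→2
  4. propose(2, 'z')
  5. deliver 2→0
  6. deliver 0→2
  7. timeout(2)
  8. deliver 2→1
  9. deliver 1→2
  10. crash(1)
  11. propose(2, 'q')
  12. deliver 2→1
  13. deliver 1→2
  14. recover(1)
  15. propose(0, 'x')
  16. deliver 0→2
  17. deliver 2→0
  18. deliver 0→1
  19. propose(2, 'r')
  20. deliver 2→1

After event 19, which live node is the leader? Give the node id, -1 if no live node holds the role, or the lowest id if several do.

step 1 timeout(2): 2={cand,t=1,log=-}
step 2 deliver 2→1: 1={foll,t=1,log=-}
step 3 deliver 1→2: 2={lead,t=1,log=-}
step 4 propose(2,'z'): 2={lead,t=1,log=z}
step 5 deliver 2→0: 0={foll,t=1,log=-}
step 6 deliver 0→2: —
step 7 timeout(2): 2={cand,t=2,log=z}
step 8 deliver 2→1: 1={foll,t=1,log=z}
step 9 deliver 1→2: —
step 10 crash(1): 1={✗foll,t=1,log=z}
step 11 propose(2,'q'): —
step 12 deliver 2→1: —
step 13 deliver 1→2: —
step 14 recover(1): 1={foll,t=1,log=z}
step 15 propose(0,'x'): —
step 16 deliver 0→2: —
step 17 deliver 2→0: 0={foll,t=1,log=z}
step 18 deliver 0→1: —
step 19 propose(2,'r'): —

-1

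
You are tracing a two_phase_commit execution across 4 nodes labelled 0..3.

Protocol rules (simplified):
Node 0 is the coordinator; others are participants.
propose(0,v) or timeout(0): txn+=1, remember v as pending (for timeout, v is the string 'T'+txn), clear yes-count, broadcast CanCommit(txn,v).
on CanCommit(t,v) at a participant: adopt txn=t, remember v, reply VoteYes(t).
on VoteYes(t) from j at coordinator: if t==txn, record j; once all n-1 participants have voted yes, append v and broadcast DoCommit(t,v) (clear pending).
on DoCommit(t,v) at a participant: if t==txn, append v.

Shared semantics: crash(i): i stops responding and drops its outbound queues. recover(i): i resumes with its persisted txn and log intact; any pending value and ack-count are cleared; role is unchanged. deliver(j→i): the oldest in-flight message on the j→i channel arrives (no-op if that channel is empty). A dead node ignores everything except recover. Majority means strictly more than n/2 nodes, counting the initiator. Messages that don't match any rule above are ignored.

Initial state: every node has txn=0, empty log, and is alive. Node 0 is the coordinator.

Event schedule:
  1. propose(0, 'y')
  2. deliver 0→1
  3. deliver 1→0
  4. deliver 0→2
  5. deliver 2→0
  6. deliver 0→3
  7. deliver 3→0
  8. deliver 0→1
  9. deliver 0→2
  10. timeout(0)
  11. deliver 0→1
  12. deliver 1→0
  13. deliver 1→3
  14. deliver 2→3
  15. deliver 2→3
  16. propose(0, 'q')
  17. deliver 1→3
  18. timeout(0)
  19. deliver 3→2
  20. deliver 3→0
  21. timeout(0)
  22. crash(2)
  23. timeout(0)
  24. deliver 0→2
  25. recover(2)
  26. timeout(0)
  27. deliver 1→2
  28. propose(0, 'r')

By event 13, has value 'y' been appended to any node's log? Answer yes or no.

[1] propose(0,'y') → N0(coor t1 [-])
[2] deliver 0→1 → N1(part t1 [-])
[3] deliver 1→0 → ∅
[4] deliver 0→2 → N2(part t1 [-])
[5] deliver 2→0 → ∅
[6] deliver 0→3 → N3(part t1 [-])
[7] deliver 3→0 → N0(coor t1 [y])
[8] deliver 0→1 → N1(part t1 [y])
[9] deliver 0→2 → N2(part t1 [y])
[10] timeout(0) → N0(coor t2 [y])
[11] deliver 0→1 → N1(part t2 [y])
[12] deliver 1→0 → ∅
[13] deliver 1→3 → ∅

yes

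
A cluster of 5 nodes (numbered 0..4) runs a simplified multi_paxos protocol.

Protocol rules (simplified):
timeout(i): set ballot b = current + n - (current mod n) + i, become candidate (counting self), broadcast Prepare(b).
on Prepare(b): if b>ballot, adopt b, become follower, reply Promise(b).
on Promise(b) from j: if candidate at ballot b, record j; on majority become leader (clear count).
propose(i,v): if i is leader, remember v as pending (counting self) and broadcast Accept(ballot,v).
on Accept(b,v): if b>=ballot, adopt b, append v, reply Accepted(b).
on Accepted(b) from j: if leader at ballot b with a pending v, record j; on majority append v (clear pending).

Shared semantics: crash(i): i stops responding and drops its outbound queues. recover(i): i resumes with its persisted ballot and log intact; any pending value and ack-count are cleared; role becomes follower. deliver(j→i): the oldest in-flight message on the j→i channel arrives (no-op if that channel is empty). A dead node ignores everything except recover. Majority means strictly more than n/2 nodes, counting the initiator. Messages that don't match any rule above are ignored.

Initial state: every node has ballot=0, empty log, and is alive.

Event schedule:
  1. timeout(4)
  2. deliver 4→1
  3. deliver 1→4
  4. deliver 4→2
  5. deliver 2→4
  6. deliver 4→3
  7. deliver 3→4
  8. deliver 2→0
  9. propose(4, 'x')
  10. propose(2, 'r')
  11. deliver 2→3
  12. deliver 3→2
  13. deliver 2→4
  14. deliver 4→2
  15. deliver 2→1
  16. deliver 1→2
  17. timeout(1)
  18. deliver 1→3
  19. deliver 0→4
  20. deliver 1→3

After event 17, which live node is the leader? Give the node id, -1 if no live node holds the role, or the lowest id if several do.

4

[1] timeout(4) → N4(cand b9 [-])
[2] deliver 4→1 → N1(foll b9 [-])
[3] deliver 1→4 → ∅
[4] deliver 4→2 → N2(foll b9 [-])
[5] deliver 2→4 → N4(lead b9 [-])
[6] deliver 4→3 → N3(foll b9 [-])
[7] deliver 3→4 → ∅
[8] deliver 2→0 → ∅
[9] propose(4,'x') → ∅
[10] propose(2,'r') → ∅
[11] deliver 2→3 → ∅
[12] deliver 3→2 → ∅
[13] deliver 2→4 → ∅
[14] deliver 4→2 → N2(foll b9 [x])
[15] deliver 2→1 → ∅
[16] deliver 1→2 → ∅
[17] timeout(1) → N1(cand b11 [-])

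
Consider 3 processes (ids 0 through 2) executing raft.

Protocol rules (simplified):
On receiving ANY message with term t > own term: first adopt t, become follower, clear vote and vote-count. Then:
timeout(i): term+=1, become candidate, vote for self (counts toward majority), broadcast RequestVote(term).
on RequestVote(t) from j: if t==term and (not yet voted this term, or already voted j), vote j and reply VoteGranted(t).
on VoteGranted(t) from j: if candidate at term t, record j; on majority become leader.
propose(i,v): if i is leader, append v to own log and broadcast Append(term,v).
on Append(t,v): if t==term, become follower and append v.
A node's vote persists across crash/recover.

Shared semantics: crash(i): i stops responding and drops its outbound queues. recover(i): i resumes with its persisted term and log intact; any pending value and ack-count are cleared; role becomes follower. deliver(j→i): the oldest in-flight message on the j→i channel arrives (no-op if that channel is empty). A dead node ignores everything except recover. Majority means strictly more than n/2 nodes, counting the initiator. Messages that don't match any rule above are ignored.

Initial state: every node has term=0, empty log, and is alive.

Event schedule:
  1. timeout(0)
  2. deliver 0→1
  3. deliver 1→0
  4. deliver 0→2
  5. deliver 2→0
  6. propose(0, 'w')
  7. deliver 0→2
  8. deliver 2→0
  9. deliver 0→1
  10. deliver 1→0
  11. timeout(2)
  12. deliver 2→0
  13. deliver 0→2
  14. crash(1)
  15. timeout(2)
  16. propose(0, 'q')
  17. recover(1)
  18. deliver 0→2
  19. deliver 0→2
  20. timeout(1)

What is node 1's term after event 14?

[1] timeout(0) → N0(cand t1 [-])
[2] deliver 0→1 → N1(foll t1 [-])
[3] deliver 1→0 → N0(lead t1 [-])
[4] deliver 0→2 → N2(foll t1 [-])
[5] deliver 2→0 → ∅
[6] propose(0,'w') → N0(lead t1 [w])
[7] deliver 0→2 → N2(foll t1 [w])
[8] deliver 2→0 → ∅
[9] deliver 0→1 → N1(foll t1 [w])
[10] deliver 1→0 → ∅
[11] timeout(2) → N2(cand t2 [w])
[12] deliver 2→0 → N0(foll t2 [w])
[13] deliver 0→2 → N2(lead t2 [w])
[14] crash(1) → N1(✗foll t1 [w])

1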